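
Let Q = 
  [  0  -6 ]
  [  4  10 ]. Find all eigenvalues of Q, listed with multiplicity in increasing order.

4, 6

Characteristic polynomial: p(r) = r^2 - 10r + 24 = (r - 6)(r - 4).
Roots (with multiplicity): 4, 6.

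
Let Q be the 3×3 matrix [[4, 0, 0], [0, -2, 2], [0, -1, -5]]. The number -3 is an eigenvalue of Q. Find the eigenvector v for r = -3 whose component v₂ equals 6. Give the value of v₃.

-3

Q + 3I = [[7, 0, 0], [0, 1, 2], [0, -1, -2]].
Solving (Q + 3I)v = 0 gives the eigenspace spanned by (0, 6, -3).
With v₂ = 6, v = (0, 6, -3), so v₃ = -3.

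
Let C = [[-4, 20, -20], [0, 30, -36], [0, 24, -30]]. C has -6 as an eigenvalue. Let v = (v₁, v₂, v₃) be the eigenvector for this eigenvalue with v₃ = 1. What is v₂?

1

C + 6I = [[2, 20, -20], [0, 36, -36], [0, 24, -24]].
Solving (C + 6I)v = 0 gives the eigenspace spanned by (0, 1, 1).
With v₃ = 1, v = (0, 1, 1), so v₂ = 1.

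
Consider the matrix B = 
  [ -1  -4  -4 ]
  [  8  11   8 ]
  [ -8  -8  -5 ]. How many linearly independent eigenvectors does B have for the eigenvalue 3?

B − 3I = [[-4, -4, -4], [8, 8, 8], [-8, -8, -8]].
This matrix has rank 1, so its null space has dimension 3 − 1 = 2.

2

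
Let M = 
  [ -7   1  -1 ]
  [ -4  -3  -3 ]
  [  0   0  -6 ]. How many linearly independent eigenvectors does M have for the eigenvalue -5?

M + 5I = [[-2, 1, -1], [-4, 2, -3], [0, 0, -1]].
This matrix has rank 2, so its null space has dimension 3 − 2 = 1.

1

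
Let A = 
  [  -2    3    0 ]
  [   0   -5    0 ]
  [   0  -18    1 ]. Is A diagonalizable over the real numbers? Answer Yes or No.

Yes

Characteristic polynomial: p(t) = t^3 + 6t^2 + 3t - 10 = (t - 1)(t + 2)(t + 5).
All 3 eigenvalues are distinct, so A is diagonalizable.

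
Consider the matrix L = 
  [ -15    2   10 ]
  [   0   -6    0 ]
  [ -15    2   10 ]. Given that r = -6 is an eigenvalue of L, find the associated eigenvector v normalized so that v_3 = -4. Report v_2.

2

L + 6I = [[-9, 2, 10], [0, 0, 0], [-15, 2, 16]].
Solving (L + 6I)v = 0 gives the eigenspace spanned by (-4, 2, -4).
With v_3 = -4, v = (-4, 2, -4), so v_2 = 2.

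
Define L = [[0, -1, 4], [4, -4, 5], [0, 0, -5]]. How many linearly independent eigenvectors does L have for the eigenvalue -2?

L + 2I = [[2, -1, 4], [4, -2, 5], [0, 0, -3]].
This matrix has rank 2, so its null space has dimension 3 − 2 = 1.

1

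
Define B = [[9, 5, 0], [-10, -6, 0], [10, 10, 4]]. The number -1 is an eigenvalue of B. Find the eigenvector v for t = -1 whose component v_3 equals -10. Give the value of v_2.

10

B + 1I = [[10, 5, 0], [-10, -5, 0], [10, 10, 5]].
Solving (B + 1I)v = 0 gives the eigenspace spanned by (-5, 10, -10).
With v_3 = -10, v = (-5, 10, -10), so v_2 = 10.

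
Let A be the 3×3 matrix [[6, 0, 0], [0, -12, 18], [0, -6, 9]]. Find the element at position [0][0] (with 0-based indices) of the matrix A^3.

216

Characteristic polynomial: μ^3 - 3μ^2 - 18μ = μ(μ - 6)(μ + 3), so the eigenvalues are -3, 0, 6.
μ=6: eigenvector (1, 0, 0).
μ=0: eigenvector (0, -3, -2).
μ=-3: eigenvector (0, 2, 1).
P = [[1, 0, 0], [0, -3, 2], [0, -2, 1]], D = diag(6, 0, -3), P⁻¹ = [[1, 0, 0], [0, 1, -2], [0, 2, -3]].
A³ = P·diag(216, 0, -27)·P⁻¹ = [[216, 0, 0], [0, -108, 162], [0, -54, 81]].
The requested entry is 216.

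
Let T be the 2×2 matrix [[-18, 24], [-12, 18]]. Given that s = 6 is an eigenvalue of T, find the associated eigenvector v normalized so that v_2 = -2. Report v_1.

T − 6I = [[-24, 24], [-12, 12]].
Solving (T − 6I)v = 0 gives the eigenspace spanned by (-2, -2).
With v_2 = -2, v = (-2, -2), so v_1 = -2.

-2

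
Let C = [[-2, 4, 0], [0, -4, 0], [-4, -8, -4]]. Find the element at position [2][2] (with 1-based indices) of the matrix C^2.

16

Characteristic polynomial: s^3 + 10s^2 + 32s + 32 = (s + 2)(s + 4)^2, so the eigenvalues are -4, -4, -2.
s=-2: eigenvector (1, 0, -2).
s=-4: eigenvector (2, -1, 1).
s=-4: eigenvector (4, -2, 1).
P = [[1, 2, 4], [0, -1, -2], [-2, 1, 1]], D = diag(-2, -4, -4), P⁻¹ = [[1, 2, 0], [4, 9, 2], [-2, -5, -1]].
C² = P·diag(4, 16, 16)·P⁻¹ = [[4, -24, 0], [0, 16, 0], [24, 48, 16]].
The requested entry is 16.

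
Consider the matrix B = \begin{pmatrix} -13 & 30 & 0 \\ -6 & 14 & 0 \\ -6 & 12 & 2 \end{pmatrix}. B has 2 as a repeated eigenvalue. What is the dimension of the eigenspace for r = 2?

B − 2I = [[-15, 30, 0], [-6, 12, 0], [-6, 12, 0]].
This matrix has rank 1, so its null space has dimension 3 − 1 = 2.

2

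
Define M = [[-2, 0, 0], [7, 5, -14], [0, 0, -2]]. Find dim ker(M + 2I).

M + 2I = [[0, 0, 0], [7, 7, -14], [0, 0, 0]].
This matrix has rank 1, so its null space has dimension 3 − 1 = 2.

2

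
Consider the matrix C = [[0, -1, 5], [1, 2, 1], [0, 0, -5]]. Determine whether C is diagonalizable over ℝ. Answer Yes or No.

No

Characteristic polynomial: p(s) = s^3 + 3s^2 - 9s + 5 = (s - 1)^2(s + 5).
s = 1 has algebraic multiplicity 2; rank(C − 1I) = 2, so geometric multiplicity = 1.
Geometric multiplicity < algebraic multiplicity, so C is not diagonalizable.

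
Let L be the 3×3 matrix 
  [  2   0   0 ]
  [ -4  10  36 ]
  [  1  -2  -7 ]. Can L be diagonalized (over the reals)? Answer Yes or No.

Characteristic polynomial: p(r) = r^3 - 5r^2 + 8r - 4 = (r - 2)^2(r - 1).
r = 2 has algebraic multiplicity 2; rank(L − 2I) = 1, so geometric multiplicity = 2.
Every eigenvalue has geometric = algebraic multiplicity, so L is diagonalizable.

Yes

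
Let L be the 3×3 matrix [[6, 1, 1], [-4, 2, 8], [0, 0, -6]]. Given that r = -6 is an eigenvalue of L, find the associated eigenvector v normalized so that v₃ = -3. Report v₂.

L + 6I = [[12, 1, 1], [-4, 8, 8], [0, 0, 0]].
Solving (L + 6I)v = 0 gives the eigenspace spanned by (0, 3, -3).
With v₃ = -3, v = (0, 3, -3), so v₂ = 3.

3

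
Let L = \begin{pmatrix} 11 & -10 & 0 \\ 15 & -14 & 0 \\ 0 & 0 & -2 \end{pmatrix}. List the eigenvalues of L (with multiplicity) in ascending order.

-4, -2, 1

Characteristic polynomial: p(μ) = μ^3 + 5μ^2 + 2μ - 8 = (μ - 1)(μ + 2)(μ + 4).
Roots (with multiplicity): -4, -2, 1.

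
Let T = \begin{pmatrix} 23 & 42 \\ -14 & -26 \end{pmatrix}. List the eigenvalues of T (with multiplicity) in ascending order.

-5, 2

Characteristic polynomial: p(r) = r^2 + 3r - 10 = (r - 2)(r + 5).
Roots (with multiplicity): -5, 2.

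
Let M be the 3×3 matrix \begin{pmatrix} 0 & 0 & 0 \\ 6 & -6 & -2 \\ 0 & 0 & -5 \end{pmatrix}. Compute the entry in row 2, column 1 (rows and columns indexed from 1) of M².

Characteristic polynomial: s^3 + 11s^2 + 30s = s(s + 5)(s + 6), so the eigenvalues are -6, -5, 0.
s=0: eigenvector (1, 1, 0).
s=-6: eigenvector (0, 1, 0).
s=-5: eigenvector (0, -2, 1).
P = [[1, 0, 0], [1, 1, -2], [0, 0, 1]], D = diag(0, -6, -5), P⁻¹ = [[1, 0, 0], [-1, 1, 2], [0, 0, 1]].
M² = P·diag(0, 36, 25)·P⁻¹ = [[0, 0, 0], [-36, 36, 22], [0, 0, 25]].
The requested entry is -36.

-36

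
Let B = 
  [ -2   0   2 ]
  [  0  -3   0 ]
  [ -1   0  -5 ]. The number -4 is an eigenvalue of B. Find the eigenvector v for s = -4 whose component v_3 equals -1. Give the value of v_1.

1

B + 4I = [[2, 0, 2], [0, 1, 0], [-1, 0, -1]].
Solving (B + 4I)v = 0 gives the eigenspace spanned by (1, 0, -1).
With v_3 = -1, v = (1, 0, -1), so v_1 = 1.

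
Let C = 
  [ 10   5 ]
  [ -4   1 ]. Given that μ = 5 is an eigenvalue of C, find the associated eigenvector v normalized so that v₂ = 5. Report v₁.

-5

C − 5I = [[5, 5], [-4, -4]].
Solving (C − 5I)v = 0 gives the eigenspace spanned by (-5, 5).
With v₂ = 5, v = (-5, 5), so v₁ = -5.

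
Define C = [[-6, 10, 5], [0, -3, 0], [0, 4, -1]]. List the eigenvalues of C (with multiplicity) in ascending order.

Characteristic polynomial: p(s) = s^3 + 10s^2 + 27s + 18 = (s + 1)(s + 3)(s + 6).
Roots (with multiplicity): -6, -3, -1.

-6, -3, -1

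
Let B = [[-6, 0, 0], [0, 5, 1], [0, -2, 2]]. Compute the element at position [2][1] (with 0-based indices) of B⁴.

Characteristic polynomial: s^3 - s^2 - 30s + 72 = (s - 4)(s - 3)(s + 6), so the eigenvalues are -6, 3, 4.
s=4: eigenvector (0, 1, -1).
s=-6: eigenvector (1, 0, 0).
s=3: eigenvector (0, -1, 2).
P = [[0, 1, 0], [1, 0, -1], [-1, 0, 2]], D = diag(4, -6, 3), P⁻¹ = [[0, 2, 1], [1, 0, 0], [0, 1, 1]].
B⁴ = P·diag(256, 1296, 81)·P⁻¹ = [[1296, 0, 0], [0, 431, 175], [0, -350, -94]].
The requested entry is -350.

-350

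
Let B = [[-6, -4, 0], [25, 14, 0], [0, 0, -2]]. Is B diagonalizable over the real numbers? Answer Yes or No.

No

Characteristic polynomial: p(μ) = μ^3 - 6μ^2 + 32 = (μ - 4)^2(μ + 2).
μ = 4 has algebraic multiplicity 2; rank(B − 4I) = 2, so geometric multiplicity = 1.
Geometric multiplicity < algebraic multiplicity, so B is not diagonalizable.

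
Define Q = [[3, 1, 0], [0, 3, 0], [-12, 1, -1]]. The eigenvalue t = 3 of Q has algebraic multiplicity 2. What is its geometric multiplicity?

1

Q − 3I = [[0, 1, 0], [0, 0, 0], [-12, 1, -4]].
This matrix has rank 2, so its null space has dimension 3 − 2 = 1.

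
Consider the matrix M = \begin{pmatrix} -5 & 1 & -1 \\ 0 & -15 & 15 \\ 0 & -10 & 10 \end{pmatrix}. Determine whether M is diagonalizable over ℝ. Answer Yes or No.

Characteristic polynomial: p(s) = s^3 + 10s^2 + 25s = s(s + 5)^2.
s = -5 has algebraic multiplicity 2; rank(M + 5I) = 2, so geometric multiplicity = 1.
Geometric multiplicity < algebraic multiplicity, so M is not diagonalizable.

No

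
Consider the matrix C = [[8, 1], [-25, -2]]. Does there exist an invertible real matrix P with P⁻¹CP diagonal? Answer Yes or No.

No

Characteristic polynomial: p(λ) = λ^2 - 6λ + 9 = (λ - 3)^2.
λ = 3 has algebraic multiplicity 2; rank(C − 3I) = 1, so geometric multiplicity = 1.
Geometric multiplicity < algebraic multiplicity, so C is not diagonalizable.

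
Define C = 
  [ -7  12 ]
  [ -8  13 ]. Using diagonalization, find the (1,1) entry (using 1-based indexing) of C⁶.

Characteristic polynomial: t^2 - 6t + 5 = (t - 5)(t - 1), so the eigenvalues are 1, 5.
t=5: eigenvector (-1, -1).
t=1: eigenvector (-3, -2).
P = [[-1, -3], [-1, -2]], D = diag(5, 1), P⁻¹ = [[2, -3], [-1, 1]].
C⁶ = P·diag(15625, 1)·P⁻¹ = [[-31247, 46872], [-31248, 46873]].
The requested entry is -31247.

-31247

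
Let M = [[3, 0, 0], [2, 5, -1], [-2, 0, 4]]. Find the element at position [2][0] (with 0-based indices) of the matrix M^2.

Characteristic polynomial: μ^3 - 12μ^2 + 47μ - 60 = (μ - 5)(μ - 4)(μ - 3), so the eigenvalues are 3, 4, 5.
μ=3: eigenvector (1, 0, 2).
μ=5: eigenvector (0, 1, 0).
μ=4: eigenvector (0, 1, 1).
P = [[1, 0, 0], [0, 1, 1], [2, 0, 1]], D = diag(3, 5, 4), P⁻¹ = [[1, 0, 0], [2, 1, -1], [-2, 0, 1]].
M² = P·diag(9, 25, 16)·P⁻¹ = [[9, 0, 0], [18, 25, -9], [-14, 0, 16]].
The requested entry is -14.

-14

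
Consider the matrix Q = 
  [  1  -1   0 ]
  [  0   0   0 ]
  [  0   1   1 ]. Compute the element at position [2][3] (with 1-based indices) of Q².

0

Characteristic polynomial: λ^3 - 2λ^2 + λ = λ(λ - 1)^2, so the eigenvalues are 0, 1, 1.
λ=1: eigenvector (1, 0, -1).
λ=0: eigenvector (1, 1, -1).
λ=1: eigenvector (0, 0, 1).
P = [[1, 1, 0], [0, 1, 0], [-1, -1, 1]], D = diag(1, 0, 1), P⁻¹ = [[1, -1, 0], [0, 1, 0], [1, 0, 1]].
Q² = P·diag(1, 0, 1)·P⁻¹ = [[1, -1, 0], [0, 0, 0], [0, 1, 1]].
The requested entry is 0.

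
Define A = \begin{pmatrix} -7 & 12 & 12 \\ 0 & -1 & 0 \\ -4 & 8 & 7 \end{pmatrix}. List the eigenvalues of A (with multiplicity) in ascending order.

Characteristic polynomial: p(μ) = μ^3 + μ^2 - μ - 1 = (μ - 1)(μ + 1)^2.
Roots (with multiplicity): -1, -1, 1.

-1, -1, 1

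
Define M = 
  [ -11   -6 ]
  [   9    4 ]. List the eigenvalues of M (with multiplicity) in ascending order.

-5, -2

Characteristic polynomial: p(r) = r^2 + 7r + 10 = (r + 2)(r + 5).
Roots (with multiplicity): -5, -2.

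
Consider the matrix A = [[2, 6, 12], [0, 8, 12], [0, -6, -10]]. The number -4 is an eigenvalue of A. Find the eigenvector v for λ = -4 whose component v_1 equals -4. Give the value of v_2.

-4

A + 4I = [[6, 6, 12], [0, 12, 12], [0, -6, -6]].
Solving (A + 4I)v = 0 gives the eigenspace spanned by (-4, -4, 4).
With v_1 = -4, v = (-4, -4, 4), so v_2 = -4.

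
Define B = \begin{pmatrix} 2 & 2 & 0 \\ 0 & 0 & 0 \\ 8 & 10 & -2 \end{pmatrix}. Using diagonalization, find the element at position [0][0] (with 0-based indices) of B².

Characteristic polynomial: μ^3 - 4μ = μ(μ - 2)(μ + 2), so the eigenvalues are -2, 0, 2.
μ=-2: eigenvector (0, 0, 1).
μ=0: eigenvector (-1, 1, 1).
μ=2: eigenvector (1, 0, 2).
P = [[0, -1, 1], [0, 1, 0], [1, 1, 2]], D = diag(-2, 0, 2), P⁻¹ = [[-2, -3, 1], [0, 1, 0], [1, 1, 0]].
B² = P·diag(4, 0, 4)·P⁻¹ = [[4, 4, 0], [0, 0, 0], [0, -4, 4]].
The requested entry is 4.

4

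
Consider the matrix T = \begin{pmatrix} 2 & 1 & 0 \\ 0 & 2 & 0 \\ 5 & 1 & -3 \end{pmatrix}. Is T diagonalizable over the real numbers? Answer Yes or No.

No

Characteristic polynomial: p(s) = s^3 - s^2 - 8s + 12 = (s - 2)^2(s + 3).
s = 2 has algebraic multiplicity 2; rank(T − 2I) = 2, so geometric multiplicity = 1.
Geometric multiplicity < algebraic multiplicity, so T is not diagonalizable.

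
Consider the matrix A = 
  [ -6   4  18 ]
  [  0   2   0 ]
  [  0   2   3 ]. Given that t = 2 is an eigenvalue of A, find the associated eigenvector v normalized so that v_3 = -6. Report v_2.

A − 2I = [[-8, 4, 18], [0, 0, 0], [0, 2, 1]].
Solving (A − 2I)v = 0 gives the eigenspace spanned by (-12, 3, -6).
With v_3 = -6, v = (-12, 3, -6), so v_2 = 3.

3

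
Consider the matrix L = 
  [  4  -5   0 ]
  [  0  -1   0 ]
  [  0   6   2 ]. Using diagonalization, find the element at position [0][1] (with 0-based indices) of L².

Characteristic polynomial: μ^3 - 5μ^2 + 2μ + 8 = (μ - 4)(μ - 2)(μ + 1), so the eigenvalues are -1, 2, 4.
μ=2: eigenvector (0, 0, 1).
μ=-1: eigenvector (1, 1, -2).
μ=4: eigenvector (1, 0, 0).
P = [[0, 1, 1], [0, 1, 0], [1, -2, 0]], D = diag(2, -1, 4), P⁻¹ = [[0, 2, 1], [0, 1, 0], [1, -1, 0]].
L² = P·diag(4, 1, 16)·P⁻¹ = [[16, -15, 0], [0, 1, 0], [0, 6, 4]].
The requested entry is -15.

-15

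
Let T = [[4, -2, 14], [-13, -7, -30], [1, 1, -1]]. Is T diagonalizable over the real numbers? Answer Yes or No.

No

Characteristic polynomial: p(r) = r^3 + 4r^2 - 35r - 150 = (r - 6)(r + 5)^2.
r = -5 has algebraic multiplicity 2; rank(T + 5I) = 2, so geometric multiplicity = 1.
Geometric multiplicity < algebraic multiplicity, so T is not diagonalizable.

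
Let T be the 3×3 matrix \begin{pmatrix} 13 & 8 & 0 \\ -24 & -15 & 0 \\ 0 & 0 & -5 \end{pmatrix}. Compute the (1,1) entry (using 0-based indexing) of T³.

Characteristic polynomial: s^3 + 7s^2 + 7s - 15 = (s - 1)(s + 3)(s + 5), so the eigenvalues are -5, -3, 1.
s=-3: eigenvector (1, -2, 0).
s=1: eigenvector (2, -3, 0).
s=-5: eigenvector (0, 0, 1).
P = [[1, 2, 0], [-2, -3, 0], [0, 0, 1]], D = diag(-3, 1, -5), P⁻¹ = [[-3, -2, 0], [2, 1, 0], [0, 0, 1]].
T³ = P·diag(-27, 1, -125)·P⁻¹ = [[85, 56, 0], [-168, -111, 0], [0, 0, -125]].
The requested entry is -111.

-111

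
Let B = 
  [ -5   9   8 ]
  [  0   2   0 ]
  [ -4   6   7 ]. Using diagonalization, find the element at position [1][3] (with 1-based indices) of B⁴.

Characteristic polynomial: r^3 - 4r^2 + r + 6 = (r - 3)(r - 2)(r + 1), so the eigenvalues are -1, 2, 3.
r=-1: eigenvector (2, 0, 1).
r=2: eigenvector (-1, 1, -2).
r=3: eigenvector (1, 0, 1).
P = [[2, -1, 1], [0, 1, 0], [1, -2, 1]], D = diag(-1, 2, 3), P⁻¹ = [[1, -1, -1], [0, 1, 0], [-1, 3, 2]].
B⁴ = P·diag(1, 16, 81)·P⁻¹ = [[-79, 225, 160], [0, 16, 0], [-80, 210, 161]].
The requested entry is 160.

160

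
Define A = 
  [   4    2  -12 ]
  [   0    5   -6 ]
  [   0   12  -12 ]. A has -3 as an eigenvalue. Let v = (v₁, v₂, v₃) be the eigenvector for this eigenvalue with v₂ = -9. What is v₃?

A + 3I = [[7, 2, -12], [0, 8, -6], [0, 12, -9]].
Solving (A + 3I)v = 0 gives the eigenspace spanned by (-18, -9, -12).
With v₂ = -9, v = (-18, -9, -12), so v₃ = -12.

-12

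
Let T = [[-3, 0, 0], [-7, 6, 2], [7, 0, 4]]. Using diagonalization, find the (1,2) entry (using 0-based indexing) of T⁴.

Characteristic polynomial: s^3 - 7s^2 - 6s + 72 = (s - 6)(s - 4)(s + 3), so the eigenvalues are -3, 4, 6.
s=-3: eigenvector (1, 1, -1).
s=4: eigenvector (0, -1, 1).
s=6: eigenvector (0, 1, 0).
P = [[1, 0, 0], [1, -1, 1], [-1, 1, 0]], D = diag(-3, 4, 6), P⁻¹ = [[1, 0, 0], [1, 0, 1], [0, 1, 1]].
T⁴ = P·diag(81, 256, 1296)·P⁻¹ = [[81, 0, 0], [-175, 1296, 1040], [175, 0, 256]].
The requested entry is 1040.

1040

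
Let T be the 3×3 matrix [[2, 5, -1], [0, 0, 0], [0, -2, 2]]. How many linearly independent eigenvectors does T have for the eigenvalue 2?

1

T − 2I = [[0, 5, -1], [0, -2, 0], [0, -2, 0]].
This matrix has rank 2, so its null space has dimension 3 − 2 = 1.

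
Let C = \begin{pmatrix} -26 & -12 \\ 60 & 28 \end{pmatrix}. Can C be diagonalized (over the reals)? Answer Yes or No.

Yes

Characteristic polynomial: p(t) = t^2 - 2t - 8 = (t - 4)(t + 2).
All 2 eigenvalues are distinct, so C is diagonalizable.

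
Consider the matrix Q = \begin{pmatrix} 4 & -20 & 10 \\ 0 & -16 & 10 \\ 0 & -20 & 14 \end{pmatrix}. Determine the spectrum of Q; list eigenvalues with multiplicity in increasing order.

-6, 4, 4

Characteristic polynomial: p(t) = t^3 - 2t^2 - 32t + 96 = (t - 4)^2(t + 6).
Roots (with multiplicity): -6, 4, 4.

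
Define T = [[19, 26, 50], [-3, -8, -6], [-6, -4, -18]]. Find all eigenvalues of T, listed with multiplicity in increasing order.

Characteristic polynomial: p(λ) = λ^3 + 7λ^2 + 4λ - 12 = (λ - 1)(λ + 2)(λ + 6).
Roots (with multiplicity): -6, -2, 1.

-6, -2, 1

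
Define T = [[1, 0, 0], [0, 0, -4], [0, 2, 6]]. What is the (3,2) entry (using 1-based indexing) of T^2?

12

Characteristic polynomial: s^3 - 7s^2 + 14s - 8 = (s - 4)(s - 2)(s - 1), so the eigenvalues are 1, 2, 4.
s=1: eigenvector (1, 0, 0).
s=2: eigenvector (0, 2, -1).
s=4: eigenvector (0, -1, 1).
P = [[1, 0, 0], [0, 2, -1], [0, -1, 1]], D = diag(1, 2, 4), P⁻¹ = [[1, 0, 0], [0, 1, 1], [0, 1, 2]].
T² = P·diag(1, 4, 16)·P⁻¹ = [[1, 0, 0], [0, -8, -24], [0, 12, 28]].
The requested entry is 12.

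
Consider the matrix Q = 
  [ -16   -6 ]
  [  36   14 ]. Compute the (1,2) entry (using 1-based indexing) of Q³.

Characteristic polynomial: s^2 + 2s - 8 = (s - 2)(s + 4), so the eigenvalues are -4, 2.
s=2: eigenvector (1, -3).
s=-4: eigenvector (1, -2).
P = [[1, 1], [-3, -2]], D = diag(2, -4), P⁻¹ = [[-2, -1], [3, 1]].
Q³ = P·diag(8, -64)·P⁻¹ = [[-208, -72], [432, 152]].
The requested entry is -72.

-72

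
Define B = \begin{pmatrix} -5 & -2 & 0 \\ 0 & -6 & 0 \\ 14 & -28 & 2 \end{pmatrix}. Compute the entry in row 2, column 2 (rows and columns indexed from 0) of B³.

Characteristic polynomial: r^3 + 9r^2 + 8r - 60 = (r - 2)(r + 5)(r + 6), so the eigenvalues are -6, -5, 2.
r=-5: eigenvector (1, 0, -2).
r=-6: eigenvector (2, 1, 0).
r=2: eigenvector (0, 0, 1).
P = [[1, 2, 0], [0, 1, 0], [-2, 0, 1]], D = diag(-5, -6, 2), P⁻¹ = [[1, -2, 0], [0, 1, 0], [2, -4, 1]].
B³ = P·diag(-125, -216, 8)·P⁻¹ = [[-125, -182, 0], [0, -216, 0], [266, -532, 8]].
The requested entry is 8.

8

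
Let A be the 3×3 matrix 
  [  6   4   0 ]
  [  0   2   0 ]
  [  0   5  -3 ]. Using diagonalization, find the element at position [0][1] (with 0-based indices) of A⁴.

Characteristic polynomial: s^3 - 5s^2 - 12s + 36 = (s - 6)(s - 2)(s + 3), so the eigenvalues are -3, 2, 6.
s=6: eigenvector (1, 0, 0).
s=-3: eigenvector (0, 0, 1).
s=2: eigenvector (-1, 1, 1).
P = [[1, 0, -1], [0, 0, 1], [0, 1, 1]], D = diag(6, -3, 2), P⁻¹ = [[1, 1, 0], [0, -1, 1], [0, 1, 0]].
A⁴ = P·diag(1296, 81, 16)·P⁻¹ = [[1296, 1280, 0], [0, 16, 0], [0, -65, 81]].
The requested entry is 1280.

1280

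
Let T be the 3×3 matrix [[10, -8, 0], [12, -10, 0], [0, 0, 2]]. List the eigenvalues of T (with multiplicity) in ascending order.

-2, 2, 2

Characteristic polynomial: p(μ) = μ^3 - 2μ^2 - 4μ + 8 = (μ - 2)^2(μ + 2).
Roots (with multiplicity): -2, 2, 2.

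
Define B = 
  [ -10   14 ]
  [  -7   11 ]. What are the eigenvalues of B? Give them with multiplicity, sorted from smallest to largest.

-3, 4

Characteristic polynomial: p(r) = r^2 - r - 12 = (r - 4)(r + 3).
Roots (with multiplicity): -3, 4.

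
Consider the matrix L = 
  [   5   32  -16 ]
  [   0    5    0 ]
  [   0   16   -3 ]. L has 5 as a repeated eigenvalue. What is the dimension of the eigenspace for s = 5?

2

L − 5I = [[0, 32, -16], [0, 0, 0], [0, 16, -8]].
This matrix has rank 1, so its null space has dimension 3 − 1 = 2.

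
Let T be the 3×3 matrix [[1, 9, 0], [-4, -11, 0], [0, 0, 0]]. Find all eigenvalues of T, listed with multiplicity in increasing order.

-5, -5, 0

Characteristic polynomial: p(s) = s^3 + 10s^2 + 25s = s(s + 5)^2.
Roots (with multiplicity): -5, -5, 0.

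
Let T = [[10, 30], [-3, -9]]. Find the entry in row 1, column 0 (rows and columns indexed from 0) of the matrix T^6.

Characteristic polynomial: s^2 - s = s(s - 1), so the eigenvalues are 0, 1.
s=1: eigenvector (10, -3).
s=0: eigenvector (-3, 1).
P = [[10, -3], [-3, 1]], D = diag(1, 0), P⁻¹ = [[1, 3], [3, 10]].
T⁶ = P·diag(1, 0)·P⁻¹ = [[10, 30], [-3, -9]].
The requested entry is -3.

-3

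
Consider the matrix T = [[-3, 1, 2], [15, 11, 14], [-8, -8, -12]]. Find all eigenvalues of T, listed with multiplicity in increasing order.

-4, -4, 4

Characteristic polynomial: p(λ) = λ^3 + 4λ^2 - 16λ - 64 = (λ - 4)(λ + 4)^2.
Roots (with multiplicity): -4, -4, 4.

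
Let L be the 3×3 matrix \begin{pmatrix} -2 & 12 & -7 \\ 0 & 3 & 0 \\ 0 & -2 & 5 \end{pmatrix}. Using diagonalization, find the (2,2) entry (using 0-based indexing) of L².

25

Characteristic polynomial: s^3 - 6s^2 - s + 30 = (s - 5)(s - 3)(s + 2), so the eigenvalues are -2, 3, 5.
s=-2: eigenvector (1, 0, 0).
s=5: eigenvector (1, 0, -1).
s=3: eigenvector (1, 1, 1).
P = [[1, 1, 1], [0, 0, 1], [0, -1, 1]], D = diag(-2, 5, 3), P⁻¹ = [[1, -2, 1], [0, 1, -1], [0, 1, 0]].
L² = P·diag(4, 25, 9)·P⁻¹ = [[4, 26, -21], [0, 9, 0], [0, -16, 25]].
The requested entry is 25.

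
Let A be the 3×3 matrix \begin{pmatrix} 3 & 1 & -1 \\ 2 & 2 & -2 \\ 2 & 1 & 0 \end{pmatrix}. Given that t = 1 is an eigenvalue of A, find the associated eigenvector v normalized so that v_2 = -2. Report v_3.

0

A − 1I = [[2, 1, -1], [2, 1, -2], [2, 1, -1]].
Solving (A − 1I)v = 0 gives the eigenspace spanned by (1, -2, 0).
With v_2 = -2, v = (1, -2, 0), so v_3 = 0.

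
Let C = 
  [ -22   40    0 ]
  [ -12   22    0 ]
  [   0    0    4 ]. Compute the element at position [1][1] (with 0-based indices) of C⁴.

Characteristic polynomial: λ^3 - 4λ^2 - 4λ + 16 = (λ - 4)(λ - 2)(λ + 2), so the eigenvalues are -2, 2, 4.
λ=2: eigenvector (-5, -3, 0).
λ=4: eigenvector (0, 0, 1).
λ=-2: eigenvector (2, 1, 0).
P = [[-5, 0, 2], [-3, 0, 1], [0, 1, 0]], D = diag(2, 4, -2), P⁻¹ = [[1, -2, 0], [0, 0, 1], [3, -5, 0]].
C⁴ = P·diag(16, 256, 16)·P⁻¹ = [[16, 0, 0], [0, 16, 0], [0, 0, 256]].
The requested entry is 16.

16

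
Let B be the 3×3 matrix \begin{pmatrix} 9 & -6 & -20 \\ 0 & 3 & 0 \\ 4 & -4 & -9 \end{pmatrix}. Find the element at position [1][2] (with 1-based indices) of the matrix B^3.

Characteristic polynomial: s^3 - 3s^2 - s + 3 = (s - 3)(s - 1)(s + 1), so the eigenvalues are -1, 1, 3.
s=-1: eigenvector (2, 0, 1).
s=3: eigenvector (1, 1, 0).
s=1: eigenvector (5, 0, 2).
P = [[2, 1, 5], [0, 1, 0], [1, 0, 2]], D = diag(-1, 3, 1), P⁻¹ = [[-2, 2, 5], [0, 1, 0], [1, -1, -2]].
B³ = P·diag(-1, 27, 1)·P⁻¹ = [[9, 18, -20], [0, 27, 0], [4, -4, -9]].
The requested entry is 18.

18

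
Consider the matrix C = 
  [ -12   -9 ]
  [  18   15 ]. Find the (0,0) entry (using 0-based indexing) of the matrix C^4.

-1134

Characteristic polynomial: μ^2 - 3μ - 18 = (μ - 6)(μ + 3), so the eigenvalues are -3, 6.
μ=-3: eigenvector (-1, 1).
μ=6: eigenvector (-1, 2).
P = [[-1, -1], [1, 2]], D = diag(-3, 6), P⁻¹ = [[-2, -1], [1, 1]].
C⁴ = P·diag(81, 1296)·P⁻¹ = [[-1134, -1215], [2430, 2511]].
The requested entry is -1134.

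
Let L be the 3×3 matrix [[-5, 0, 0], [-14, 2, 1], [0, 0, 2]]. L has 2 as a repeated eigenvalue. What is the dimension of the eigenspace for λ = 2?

L − 2I = [[-7, 0, 0], [-14, 0, 1], [0, 0, 0]].
This matrix has rank 2, so its null space has dimension 3 − 2 = 1.

1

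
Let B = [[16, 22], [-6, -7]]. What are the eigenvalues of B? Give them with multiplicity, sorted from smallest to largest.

4, 5

Characteristic polynomial: p(s) = s^2 - 9s + 20 = (s - 5)(s - 4).
Roots (with multiplicity): 4, 5.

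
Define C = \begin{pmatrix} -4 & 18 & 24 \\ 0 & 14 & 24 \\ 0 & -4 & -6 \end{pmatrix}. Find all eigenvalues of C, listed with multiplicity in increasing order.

-4, 2, 6

Characteristic polynomial: p(λ) = λ^3 - 4λ^2 - 20λ + 48 = (λ - 6)(λ - 2)(λ + 4).
Roots (with multiplicity): -4, 2, 6.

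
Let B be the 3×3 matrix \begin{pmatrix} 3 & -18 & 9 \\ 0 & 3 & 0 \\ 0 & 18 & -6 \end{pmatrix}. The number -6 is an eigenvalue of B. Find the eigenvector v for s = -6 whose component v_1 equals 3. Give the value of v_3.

-3

B + 6I = [[9, -18, 9], [0, 9, 0], [0, 18, 0]].
Solving (B + 6I)v = 0 gives the eigenspace spanned by (3, 0, -3).
With v_1 = 3, v = (3, 0, -3), so v_3 = -3.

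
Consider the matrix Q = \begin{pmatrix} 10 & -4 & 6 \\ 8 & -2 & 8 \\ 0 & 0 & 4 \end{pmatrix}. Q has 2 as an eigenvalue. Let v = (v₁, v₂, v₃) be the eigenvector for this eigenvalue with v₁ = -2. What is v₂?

-4

Q − 2I = [[8, -4, 6], [8, -4, 8], [0, 0, 2]].
Solving (Q − 2I)v = 0 gives the eigenspace spanned by (-2, -4, 0).
With v₁ = -2, v = (-2, -4, 0), so v₂ = -4.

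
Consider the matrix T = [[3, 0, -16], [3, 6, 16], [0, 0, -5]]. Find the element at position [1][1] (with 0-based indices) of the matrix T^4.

1296

Characteristic polynomial: λ^3 - 4λ^2 - 27λ + 90 = (λ - 6)(λ - 3)(λ + 5), so the eigenvalues are -5, 3, 6.
λ=3: eigenvector (1, -1, 0).
λ=6: eigenvector (0, 1, 0).
λ=-5: eigenvector (2, -2, 1).
P = [[1, 0, 2], [-1, 1, -2], [0, 0, 1]], D = diag(3, 6, -5), P⁻¹ = [[1, 0, -2], [1, 1, 0], [0, 0, 1]].
T⁴ = P·diag(81, 1296, 625)·P⁻¹ = [[81, 0, 1088], [1215, 1296, -1088], [0, 0, 625]].
The requested entry is 1296.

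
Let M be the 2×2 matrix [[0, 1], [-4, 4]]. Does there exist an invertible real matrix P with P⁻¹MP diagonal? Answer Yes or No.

Characteristic polynomial: p(λ) = λ^2 - 4λ + 4 = (λ - 2)^2.
λ = 2 has algebraic multiplicity 2; rank(M − 2I) = 1, so geometric multiplicity = 1.
Geometric multiplicity < algebraic multiplicity, so M is not diagonalizable.

No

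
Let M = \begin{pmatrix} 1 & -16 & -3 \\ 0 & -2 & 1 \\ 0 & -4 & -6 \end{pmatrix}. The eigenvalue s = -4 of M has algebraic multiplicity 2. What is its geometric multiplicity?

M + 4I = [[5, -16, -3], [0, 2, 1], [0, -4, -2]].
This matrix has rank 2, so its null space has dimension 3 − 2 = 1.

1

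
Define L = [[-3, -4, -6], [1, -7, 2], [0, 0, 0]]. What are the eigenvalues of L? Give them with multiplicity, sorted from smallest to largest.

Characteristic polynomial: p(λ) = λ^3 + 10λ^2 + 25λ = λ(λ + 5)^2.
Roots (with multiplicity): -5, -5, 0.

-5, -5, 0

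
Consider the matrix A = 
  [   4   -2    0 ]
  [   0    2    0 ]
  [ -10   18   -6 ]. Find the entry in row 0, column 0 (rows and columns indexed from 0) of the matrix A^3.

Characteristic polynomial: s^3 - 28s + 48 = (s - 4)(s - 2)(s + 6), so the eigenvalues are -6, 2, 4.
s=4: eigenvector (1, 0, -1).
s=2: eigenvector (1, 1, 1).
s=-6: eigenvector (0, 0, 1).
P = [[1, 1, 0], [0, 1, 0], [-1, 1, 1]], D = diag(4, 2, -6), P⁻¹ = [[1, -1, 0], [0, 1, 0], [1, -2, 1]].
A³ = P·diag(64, 8, -216)·P⁻¹ = [[64, -56, 0], [0, 8, 0], [-280, 504, -216]].
The requested entry is 64.

64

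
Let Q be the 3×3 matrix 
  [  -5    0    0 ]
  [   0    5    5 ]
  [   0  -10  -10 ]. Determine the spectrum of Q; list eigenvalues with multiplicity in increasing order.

Characteristic polynomial: p(μ) = μ^3 + 10μ^2 + 25μ = μ(μ + 5)^2.
Roots (with multiplicity): -5, -5, 0.

-5, -5, 0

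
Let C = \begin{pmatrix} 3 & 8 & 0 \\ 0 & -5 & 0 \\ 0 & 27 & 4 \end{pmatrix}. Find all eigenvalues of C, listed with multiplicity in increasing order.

Characteristic polynomial: p(r) = r^3 - 2r^2 - 23r + 60 = (r - 4)(r - 3)(r + 5).
Roots (with multiplicity): -5, 3, 4.

-5, 3, 4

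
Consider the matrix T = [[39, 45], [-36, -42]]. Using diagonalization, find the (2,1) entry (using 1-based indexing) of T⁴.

Characteristic polynomial: λ^2 + 3λ - 18 = (λ - 3)(λ + 6), so the eigenvalues are -6, 3.
λ=-6: eigenvector (-1, 1).
λ=3: eigenvector (-5, 4).
P = [[-1, -5], [1, 4]], D = diag(-6, 3), P⁻¹ = [[4, 5], [-1, -1]].
T⁴ = P·diag(1296, 81)·P⁻¹ = [[-4779, -6075], [4860, 6156]].
The requested entry is 4860.

4860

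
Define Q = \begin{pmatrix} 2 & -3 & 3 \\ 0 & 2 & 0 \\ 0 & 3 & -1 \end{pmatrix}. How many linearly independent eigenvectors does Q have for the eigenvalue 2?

Q − 2I = [[0, -3, 3], [0, 0, 0], [0, 3, -3]].
This matrix has rank 1, so its null space has dimension 3 − 1 = 2.

2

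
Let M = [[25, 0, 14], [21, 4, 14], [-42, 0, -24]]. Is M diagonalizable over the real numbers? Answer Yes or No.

Yes

Characteristic polynomial: p(μ) = μ^3 - 5μ^2 - 8μ + 48 = (μ - 4)^2(μ + 3).
μ = 4 has algebraic multiplicity 2; rank(M − 4I) = 1, so geometric multiplicity = 2.
Every eigenvalue has geometric = algebraic multiplicity, so M is diagonalizable.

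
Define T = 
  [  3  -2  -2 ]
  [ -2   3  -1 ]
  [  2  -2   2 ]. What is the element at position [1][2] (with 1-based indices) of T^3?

-26

Characteristic polynomial: r^3 - 8r^2 + 19r - 12 = (r - 4)(r - 3)(r - 1), so the eigenvalues are 1, 3, 4.
r=3: eigenvector (1, 2, -2).
r=1: eigenvector (1, 1, 0).
r=4: eigenvector (0, 1, -1).
P = [[1, 1, 0], [2, 1, 1], [-2, 0, -1]], D = diag(3, 1, 4), P⁻¹ = [[1, -1, -1], [0, 1, 1], [-2, 2, 1]].
T³ = P·diag(27, 1, 64)·P⁻¹ = [[27, -26, -26], [-74, 75, 11], [74, -74, -10]].
The requested entry is -26.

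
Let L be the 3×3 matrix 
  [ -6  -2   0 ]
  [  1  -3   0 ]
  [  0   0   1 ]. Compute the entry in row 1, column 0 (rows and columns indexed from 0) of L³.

Characteristic polynomial: t^3 + 8t^2 + 11t - 20 = (t - 1)(t + 4)(t + 5), so the eigenvalues are -5, -4, 1.
t=-4: eigenvector (-1, 1, 0).
t=-5: eigenvector (2, -1, 0).
t=1: eigenvector (0, 0, 1).
P = [[-1, 2, 0], [1, -1, 0], [0, 0, 1]], D = diag(-4, -5, 1), P⁻¹ = [[1, 2, 0], [1, 1, 0], [0, 0, 1]].
L³ = P·diag(-64, -125, 1)·P⁻¹ = [[-186, -122, 0], [61, -3, 0], [0, 0, 1]].
The requested entry is 61.

61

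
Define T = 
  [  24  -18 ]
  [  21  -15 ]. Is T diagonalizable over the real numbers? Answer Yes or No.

Yes

Characteristic polynomial: p(μ) = μ^2 - 9μ + 18 = (μ - 6)(μ - 3).
All 2 eigenvalues are distinct, so T is diagonalizable.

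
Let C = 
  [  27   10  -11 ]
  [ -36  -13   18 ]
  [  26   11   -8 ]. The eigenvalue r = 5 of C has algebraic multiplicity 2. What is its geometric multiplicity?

1

C − 5I = [[22, 10, -11], [-36, -18, 18], [26, 11, -13]].
This matrix has rank 2, so its null space has dimension 3 − 2 = 1.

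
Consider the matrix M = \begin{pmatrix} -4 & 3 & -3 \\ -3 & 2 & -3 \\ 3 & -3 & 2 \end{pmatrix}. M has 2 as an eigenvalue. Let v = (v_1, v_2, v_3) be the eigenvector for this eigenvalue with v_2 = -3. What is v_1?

-3

M − 2I = [[-6, 3, -3], [-3, 0, -3], [3, -3, 0]].
Solving (M − 2I)v = 0 gives the eigenspace spanned by (-3, -3, 3).
With v_2 = -3, v = (-3, -3, 3), so v_1 = -3.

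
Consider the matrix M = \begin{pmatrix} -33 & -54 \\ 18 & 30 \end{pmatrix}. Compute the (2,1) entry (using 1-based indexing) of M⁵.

Characteristic polynomial: t^2 + 3t - 18 = (t - 3)(t + 6), so the eigenvalues are -6, 3.
t=-6: eigenvector (-2, 1).
t=3: eigenvector (-3, 2).
P = [[-2, -3], [1, 2]], D = diag(-6, 3), P⁻¹ = [[-2, -3], [1, 2]].
M⁵ = P·diag(-7776, 243)·P⁻¹ = [[-31833, -48114], [16038, 24300]].
The requested entry is 16038.

16038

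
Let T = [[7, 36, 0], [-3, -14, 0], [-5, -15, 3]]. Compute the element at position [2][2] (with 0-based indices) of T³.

Characteristic polynomial: r^3 + 4r^2 - 11r - 30 = (r - 3)(r + 2)(r + 5), so the eigenvalues are -5, -2, 3.
r=-2: eigenvector (4, -1, 1).
r=-5: eigenvector (-3, 1, 0).
r=3: eigenvector (0, 0, 1).
P = [[4, -3, 0], [-1, 1, 0], [1, 0, 1]], D = diag(-2, -5, 3), P⁻¹ = [[1, 3, 0], [1, 4, 0], [-1, -3, 1]].
T³ = P·diag(-8, -125, 27)·P⁻¹ = [[343, 1404, 0], [-117, -476, 0], [-35, -105, 27]].
The requested entry is 27.

27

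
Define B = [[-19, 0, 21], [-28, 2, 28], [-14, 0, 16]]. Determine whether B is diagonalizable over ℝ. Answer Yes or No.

Characteristic polynomial: p(μ) = μ^3 + μ^2 - 16μ + 20 = (μ - 2)^2(μ + 5).
μ = 2 has algebraic multiplicity 2; rank(B − 2I) = 1, so geometric multiplicity = 2.
Every eigenvalue has geometric = algebraic multiplicity, so B is diagonalizable.

Yes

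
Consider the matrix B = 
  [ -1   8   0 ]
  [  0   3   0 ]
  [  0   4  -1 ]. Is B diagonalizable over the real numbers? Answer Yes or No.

Yes

Characteristic polynomial: p(r) = r^3 - r^2 - 5r - 3 = (r - 3)(r + 1)^2.
r = -1 has algebraic multiplicity 2; rank(B + 1I) = 1, so geometric multiplicity = 2.
Every eigenvalue has geometric = algebraic multiplicity, so B is diagonalizable.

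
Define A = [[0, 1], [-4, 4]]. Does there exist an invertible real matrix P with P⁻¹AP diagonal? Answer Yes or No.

No

Characteristic polynomial: p(λ) = λ^2 - 4λ + 4 = (λ - 2)^2.
λ = 2 has algebraic multiplicity 2; rank(A − 2I) = 1, so geometric multiplicity = 1.
Geometric multiplicity < algebraic multiplicity, so A is not diagonalizable.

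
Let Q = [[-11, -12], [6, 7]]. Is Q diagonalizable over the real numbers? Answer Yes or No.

Yes

Characteristic polynomial: p(λ) = λ^2 + 4λ - 5 = (λ - 1)(λ + 5).
All 2 eigenvalues are distinct, so Q is diagonalizable.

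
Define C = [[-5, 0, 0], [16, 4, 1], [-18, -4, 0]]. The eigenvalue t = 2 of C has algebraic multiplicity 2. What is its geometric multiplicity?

C − 2I = [[-7, 0, 0], [16, 2, 1], [-18, -4, -2]].
This matrix has rank 2, so its null space has dimension 3 − 2 = 1.

1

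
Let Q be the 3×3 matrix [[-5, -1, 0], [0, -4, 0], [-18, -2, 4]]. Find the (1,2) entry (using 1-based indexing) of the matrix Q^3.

Characteristic polynomial: μ^3 + 5μ^2 - 16μ - 80 = (μ - 4)(μ + 4)(μ + 5), so the eigenvalues are -5, -4, 4.
μ=-5: eigenvector (1, 0, 2).
μ=-4: eigenvector (-1, 1, -2).
μ=4: eigenvector (0, 0, 1).
P = [[1, -1, 0], [0, 1, 0], [2, -2, 1]], D = diag(-5, -4, 4), P⁻¹ = [[1, 1, 0], [0, 1, 0], [-2, 0, 1]].
Q³ = P·diag(-125, -64, 64)·P⁻¹ = [[-125, -61, 0], [0, -64, 0], [-378, -122, 64]].
The requested entry is -61.

-61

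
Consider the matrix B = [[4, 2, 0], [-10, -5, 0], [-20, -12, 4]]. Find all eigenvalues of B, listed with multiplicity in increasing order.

-1, 0, 4

Characteristic polynomial: p(λ) = λ^3 - 3λ^2 - 4λ = λ(λ - 4)(λ + 1).
Roots (with multiplicity): -1, 0, 4.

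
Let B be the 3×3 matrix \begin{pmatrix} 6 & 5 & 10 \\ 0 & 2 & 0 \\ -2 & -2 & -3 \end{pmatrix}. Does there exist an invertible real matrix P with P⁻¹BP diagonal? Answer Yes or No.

Characteristic polynomial: p(μ) = μ^3 - 5μ^2 + 8μ - 4 = (μ - 2)^2(μ - 1).
μ = 2 has algebraic multiplicity 2; rank(B − 2I) = 2, so geometric multiplicity = 1.
Geometric multiplicity < algebraic multiplicity, so B is not diagonalizable.

No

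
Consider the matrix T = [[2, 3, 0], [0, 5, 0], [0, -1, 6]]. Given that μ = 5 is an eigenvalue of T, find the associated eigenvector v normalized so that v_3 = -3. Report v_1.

T − 5I = [[-3, 3, 0], [0, 0, 0], [0, -1, 1]].
Solving (T − 5I)v = 0 gives the eigenspace spanned by (-3, -3, -3).
With v_3 = -3, v = (-3, -3, -3), so v_1 = -3.

-3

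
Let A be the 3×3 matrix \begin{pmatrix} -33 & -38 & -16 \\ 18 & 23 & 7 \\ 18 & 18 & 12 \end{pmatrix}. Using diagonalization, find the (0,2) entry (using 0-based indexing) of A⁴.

Characteristic polynomial: μ^3 - 2μ^2 - 33μ + 90 = (μ - 5)(μ - 3)(μ + 6), so the eigenvalues are -6, 3, 5.
μ=3: eigenvector (-3, 2, 2).
μ=5: eigenvector (-1, 1, 0).
μ=-6: eigenvector (-2, 1, 1).
P = [[-3, -1, -2], [2, 1, 1], [2, 0, 1]], D = diag(3, 5, -6), P⁻¹ = [[1, 1, 1], [0, 1, -1], [-2, -2, -1]].
A⁴ = P·diag(81, 625, 1296)·P⁻¹ = [[4941, 4316, 2974], [-2430, -1805, -1759], [-2430, -2430, -1134]].
The requested entry is 2974.

2974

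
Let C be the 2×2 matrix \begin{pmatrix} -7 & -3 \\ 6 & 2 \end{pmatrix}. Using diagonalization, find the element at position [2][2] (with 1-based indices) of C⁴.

Characteristic polynomial: μ^2 + 5μ + 4 = (μ + 1)(μ + 4), so the eigenvalues are -4, -1.
μ=-4: eigenvector (1, -1).
μ=-1: eigenvector (-1, 2).
P = [[1, -1], [-1, 2]], D = diag(-4, -1), P⁻¹ = [[2, 1], [1, 1]].
C⁴ = P·diag(256, 1)·P⁻¹ = [[511, 255], [-510, -254]].
The requested entry is -254.

-254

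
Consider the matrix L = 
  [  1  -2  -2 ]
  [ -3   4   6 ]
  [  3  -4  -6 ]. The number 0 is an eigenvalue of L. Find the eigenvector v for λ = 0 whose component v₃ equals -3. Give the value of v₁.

L = [[1, -2, -2], [-3, 4, 6], [3, -4, -6]].
Solving (L)v = 0 gives the eigenspace spanned by (-6, 0, -3).
With v₃ = -3, v = (-6, 0, -3), so v₁ = -6.

-6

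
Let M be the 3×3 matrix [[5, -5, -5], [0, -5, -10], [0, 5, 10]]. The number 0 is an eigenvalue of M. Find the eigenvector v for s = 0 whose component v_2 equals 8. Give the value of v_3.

M = [[5, -5, -5], [0, -5, -10], [0, 5, 10]].
Solving (M)v = 0 gives the eigenspace spanned by (4, 8, -4).
With v_2 = 8, v = (4, 8, -4), so v_3 = -4.

-4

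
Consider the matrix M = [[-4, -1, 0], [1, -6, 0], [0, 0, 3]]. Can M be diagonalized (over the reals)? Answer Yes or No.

No

Characteristic polynomial: p(s) = s^3 + 7s^2 - 5s - 75 = (s - 3)(s + 5)^2.
s = -5 has algebraic multiplicity 2; rank(M + 5I) = 2, so geometric multiplicity = 1.
Geometric multiplicity < algebraic multiplicity, so M is not diagonalizable.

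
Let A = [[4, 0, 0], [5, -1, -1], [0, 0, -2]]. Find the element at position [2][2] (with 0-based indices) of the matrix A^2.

4

Characteristic polynomial: s^3 - s^2 - 10s - 8 = (s - 4)(s + 1)(s + 2), so the eigenvalues are -2, -1, 4.
s=4: eigenvector (1, 1, 0).
s=-1: eigenvector (0, 1, 0).
s=-2: eigenvector (0, 1, 1).
P = [[1, 0, 0], [1, 1, 1], [0, 0, 1]], D = diag(4, -1, -2), P⁻¹ = [[1, 0, 0], [-1, 1, -1], [0, 0, 1]].
A² = P·diag(16, 1, 4)·P⁻¹ = [[16, 0, 0], [15, 1, 3], [0, 0, 4]].
The requested entry is 4.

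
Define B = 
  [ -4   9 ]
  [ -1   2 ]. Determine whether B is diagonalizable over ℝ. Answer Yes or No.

No

Characteristic polynomial: p(s) = s^2 + 2s + 1 = (s + 1)^2.
s = -1 has algebraic multiplicity 2; rank(B + 1I) = 1, so geometric multiplicity = 1.
Geometric multiplicity < algebraic multiplicity, so B is not diagonalizable.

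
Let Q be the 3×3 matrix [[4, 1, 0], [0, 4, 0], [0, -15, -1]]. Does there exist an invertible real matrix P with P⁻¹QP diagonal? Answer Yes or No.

Characteristic polynomial: p(s) = s^3 - 7s^2 + 8s + 16 = (s - 4)^2(s + 1).
s = 4 has algebraic multiplicity 2; rank(Q − 4I) = 2, so geometric multiplicity = 1.
Geometric multiplicity < algebraic multiplicity, so Q is not diagonalizable.

No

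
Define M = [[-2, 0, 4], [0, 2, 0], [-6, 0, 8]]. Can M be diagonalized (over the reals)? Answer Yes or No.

Yes

Characteristic polynomial: p(r) = r^3 - 8r^2 + 20r - 16 = (r - 4)(r - 2)^2.
r = 2 has algebraic multiplicity 2; rank(M − 2I) = 1, so geometric multiplicity = 2.
Every eigenvalue has geometric = algebraic multiplicity, so M is diagonalizable.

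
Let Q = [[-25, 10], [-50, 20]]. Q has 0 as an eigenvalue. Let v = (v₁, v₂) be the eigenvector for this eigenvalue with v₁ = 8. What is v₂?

Q = [[-25, 10], [-50, 20]].
Solving (Q)v = 0 gives the eigenspace spanned by (8, 20).
With v₁ = 8, v = (8, 20), so v₂ = 20.

20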